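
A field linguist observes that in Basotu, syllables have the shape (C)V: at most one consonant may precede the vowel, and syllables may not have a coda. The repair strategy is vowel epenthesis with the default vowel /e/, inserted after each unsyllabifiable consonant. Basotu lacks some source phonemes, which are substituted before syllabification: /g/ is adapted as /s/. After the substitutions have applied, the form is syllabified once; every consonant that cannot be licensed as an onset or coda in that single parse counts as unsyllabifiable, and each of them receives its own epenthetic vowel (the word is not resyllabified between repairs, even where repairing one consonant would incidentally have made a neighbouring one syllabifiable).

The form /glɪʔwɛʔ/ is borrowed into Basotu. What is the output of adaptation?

Substitution: /g/ → /s/, giving /slɪʔwɛʔ/.
The consonants /s/, /ʔ/, /ʔ/ cannot be parsed into a legal (C)V syllable (no codas are permitted; onsets are limited to one consonant).
Each unlicensed consonant becomes the onset of a new syllable: /s/ → /se/, /ʔ/ → /ʔe/, /ʔ/ → /ʔe/.

selɪʔewɛʔe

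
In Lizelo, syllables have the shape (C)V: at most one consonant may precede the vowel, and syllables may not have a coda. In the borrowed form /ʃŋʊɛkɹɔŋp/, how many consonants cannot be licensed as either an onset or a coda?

4

Under (C)V, the unsyllabifiable consonants are /ʃ/, /k/, /ŋ/, /p/ (no codas are permitted; onsets are limited to one consonant).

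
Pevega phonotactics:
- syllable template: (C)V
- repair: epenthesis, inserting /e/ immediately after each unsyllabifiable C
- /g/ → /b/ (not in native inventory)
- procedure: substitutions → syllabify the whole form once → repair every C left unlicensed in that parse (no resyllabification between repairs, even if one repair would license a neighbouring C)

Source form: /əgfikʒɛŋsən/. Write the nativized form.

Substitution: /g/ → /b/, giving /əbfikʒɛŋsən/.
The consonants /b/, /k/, /ŋ/, /n/ cannot be parsed into a legal (C)V syllable (no codas are permitted; onsets are limited to one consonant).
Each unlicensed consonant becomes the onset of a new syllable: /b/ → /be/, /k/ → /ke/, /ŋ/ → /ŋe/, /n/ → /ne/.

əbefikeʒɛŋesəne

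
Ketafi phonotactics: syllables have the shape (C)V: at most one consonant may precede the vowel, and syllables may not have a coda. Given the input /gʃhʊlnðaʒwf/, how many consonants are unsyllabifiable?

7

Under (C)V, the unsyllabifiable consonants are /g/, /ʃ/, /l/, /n/, /ʒ/, /w/, /f/ (no codas are permitted; onsets are limited to one consonant).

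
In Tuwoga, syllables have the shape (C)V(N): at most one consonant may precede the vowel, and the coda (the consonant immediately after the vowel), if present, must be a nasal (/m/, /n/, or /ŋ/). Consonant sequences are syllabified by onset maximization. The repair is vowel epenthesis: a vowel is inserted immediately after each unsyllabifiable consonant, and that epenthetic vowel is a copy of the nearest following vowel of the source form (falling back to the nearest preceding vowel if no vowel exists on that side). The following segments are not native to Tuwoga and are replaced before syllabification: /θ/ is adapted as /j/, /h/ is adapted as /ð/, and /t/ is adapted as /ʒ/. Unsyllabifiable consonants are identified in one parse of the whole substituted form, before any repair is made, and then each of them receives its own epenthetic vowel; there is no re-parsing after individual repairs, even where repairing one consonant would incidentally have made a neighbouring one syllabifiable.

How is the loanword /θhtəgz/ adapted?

Substitution: /θ/ → /j/, /h/ → /ð/, /t/ → /ʒ/, giving /jðʒəgz/.
Syllabifying with onset maximization leaves /j/, /ð/, /g/, /z/ stranded (only a nasal (/m/, /n/, or /ŋ/) is licensed in coda position; onsets are limited to one consonant).
Each unlicensed consonant becomes the onset of a new syllable: /j/ → /jə/, /ð/ → /ðə/, /g/ → /gə/, /z/ → /zə/.

jəðəʒəgəzə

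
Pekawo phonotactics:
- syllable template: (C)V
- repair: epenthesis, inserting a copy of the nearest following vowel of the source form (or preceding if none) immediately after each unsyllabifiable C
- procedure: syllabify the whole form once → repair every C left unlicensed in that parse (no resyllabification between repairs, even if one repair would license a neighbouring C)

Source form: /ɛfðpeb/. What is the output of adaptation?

Syllabifying with onset maximization leaves /f/, /ð/, /b/ stranded (no codas are permitted; onsets are limited to one consonant).
Epenthesis after each stranded consonant: /f/ → /fe/, /ð/ → /ðe/, /b/ → /be/.

ɛfeðepebe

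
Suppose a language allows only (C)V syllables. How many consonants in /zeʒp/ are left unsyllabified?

Under (C)V, the unsyllabifiable consonants are /ʒ/, /p/ (no codas are permitted; onsets are limited to one consonant).

2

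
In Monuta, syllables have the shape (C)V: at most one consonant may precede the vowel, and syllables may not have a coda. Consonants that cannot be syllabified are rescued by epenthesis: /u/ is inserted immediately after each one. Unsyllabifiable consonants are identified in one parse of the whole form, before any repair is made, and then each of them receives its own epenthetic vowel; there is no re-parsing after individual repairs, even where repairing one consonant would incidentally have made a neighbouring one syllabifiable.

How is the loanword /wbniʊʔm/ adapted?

Syllabifying with onset maximization leaves /w/, /b/, /ʔ/, /m/ stranded (no codas are permitted; onsets are limited to one consonant).
Inserting the epenthetic vowel yields /w/ → /wu/, /b/ → /bu/, /ʔ/ → /ʔu/, /m/ → /mu/.

wubuniʊʔumu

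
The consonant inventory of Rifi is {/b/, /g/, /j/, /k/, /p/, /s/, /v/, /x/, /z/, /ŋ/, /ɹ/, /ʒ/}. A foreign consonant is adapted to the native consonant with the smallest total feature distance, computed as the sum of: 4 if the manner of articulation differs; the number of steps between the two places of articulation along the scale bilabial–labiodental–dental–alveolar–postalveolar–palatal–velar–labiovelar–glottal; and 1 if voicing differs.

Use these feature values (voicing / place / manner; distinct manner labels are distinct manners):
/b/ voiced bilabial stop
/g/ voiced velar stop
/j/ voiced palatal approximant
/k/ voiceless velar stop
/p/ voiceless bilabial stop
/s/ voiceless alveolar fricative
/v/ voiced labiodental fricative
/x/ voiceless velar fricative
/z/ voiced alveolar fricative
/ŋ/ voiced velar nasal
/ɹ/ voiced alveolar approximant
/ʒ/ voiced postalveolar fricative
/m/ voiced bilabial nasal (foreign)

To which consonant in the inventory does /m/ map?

b

/b/ is closest: manner differs (nasal→stop, +4), place distance 0 (bilabial→bilabial), same voicing; total 4. Next closest is /p/ at distance 5.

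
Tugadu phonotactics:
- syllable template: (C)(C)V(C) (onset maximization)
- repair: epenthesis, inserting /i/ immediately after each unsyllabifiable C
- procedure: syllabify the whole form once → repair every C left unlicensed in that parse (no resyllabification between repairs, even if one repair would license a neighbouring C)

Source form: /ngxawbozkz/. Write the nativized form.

Syllabifying with onset maximization leaves /n/, /k/, /z/ stranded (at most one coda consonant is licensed; onsets may contain at most 2 consonants).
Inserting the epenthetic vowel yields /n/ → /ni/, /k/ → /ki/, /z/ → /zi/.

nigxawbozkizi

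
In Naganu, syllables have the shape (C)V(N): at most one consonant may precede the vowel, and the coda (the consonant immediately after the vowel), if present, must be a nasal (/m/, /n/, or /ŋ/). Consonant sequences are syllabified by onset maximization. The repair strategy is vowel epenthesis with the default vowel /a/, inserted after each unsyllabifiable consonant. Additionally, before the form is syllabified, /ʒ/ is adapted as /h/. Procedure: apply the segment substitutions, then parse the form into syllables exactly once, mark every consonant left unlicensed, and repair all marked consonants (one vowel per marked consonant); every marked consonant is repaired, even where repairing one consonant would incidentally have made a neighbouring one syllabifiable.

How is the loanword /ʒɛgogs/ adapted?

Substitution: /ʒ/ → /h/, giving /hɛgogs/.
Syllabifying with onset maximization leaves /g/, /s/ stranded (only a nasal (/m/, /n/, or /ŋ/) is licensed in coda position; onsets are limited to one consonant).
Each unlicensed consonant becomes the onset of a new syllable: /g/ → /ga/, /s/ → /sa/.

hɛgogasa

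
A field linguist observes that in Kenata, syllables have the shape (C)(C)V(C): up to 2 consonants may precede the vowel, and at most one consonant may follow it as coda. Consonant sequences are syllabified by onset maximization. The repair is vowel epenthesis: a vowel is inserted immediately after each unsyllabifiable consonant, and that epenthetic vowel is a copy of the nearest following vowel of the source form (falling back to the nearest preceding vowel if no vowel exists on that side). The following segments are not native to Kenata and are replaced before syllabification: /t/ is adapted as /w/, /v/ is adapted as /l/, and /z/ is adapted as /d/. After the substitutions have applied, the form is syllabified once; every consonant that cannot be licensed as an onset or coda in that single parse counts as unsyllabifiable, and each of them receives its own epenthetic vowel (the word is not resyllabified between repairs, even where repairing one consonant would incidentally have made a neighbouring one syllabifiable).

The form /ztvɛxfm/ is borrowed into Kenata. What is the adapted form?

Substitution: /z/ → /d/, /t/ → /w/, /v/ → /l/, giving /dwlɛxfm/.
Syllabifying with onset maximization leaves /d/, /f/, /m/ stranded (at most one coda consonant is licensed; onsets may contain at most 2 consonants).
Inserting the epenthetic vowel yields /d/ → /dɛ/, /f/ → /fɛ/, /m/ → /mɛ/.

dɛwlɛxfɛmɛ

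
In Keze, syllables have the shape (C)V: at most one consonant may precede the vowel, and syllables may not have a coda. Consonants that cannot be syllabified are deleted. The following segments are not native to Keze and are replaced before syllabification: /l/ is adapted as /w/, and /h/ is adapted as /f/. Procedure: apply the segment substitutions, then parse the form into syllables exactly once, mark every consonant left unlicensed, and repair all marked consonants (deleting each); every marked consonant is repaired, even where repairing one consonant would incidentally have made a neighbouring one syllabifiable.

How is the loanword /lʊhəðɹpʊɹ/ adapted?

wʊfəpʊ

Substitution: /l/ → /w/, /h/ → /f/, giving /wʊfəðɹpʊɹ/.
Under (C)V, the unsyllabifiable consonants are /ð/, /ɹ/, /ɹ/ (no codas are permitted; onsets are limited to one consonant).
Deleting the stranded consonants removes /ð/, /ɹ/, /ɹ/.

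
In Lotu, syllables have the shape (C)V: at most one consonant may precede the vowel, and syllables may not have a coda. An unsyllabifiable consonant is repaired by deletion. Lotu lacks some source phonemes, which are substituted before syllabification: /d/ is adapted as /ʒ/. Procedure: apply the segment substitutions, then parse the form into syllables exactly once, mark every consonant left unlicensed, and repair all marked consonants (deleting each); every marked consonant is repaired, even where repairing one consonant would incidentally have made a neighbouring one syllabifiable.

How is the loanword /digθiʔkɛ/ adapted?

ʒiθikɛ

Substitution: /d/ → /ʒ/, giving /ʒigθiʔkɛ/.
Syllabifying with onset maximization leaves /g/, /ʔ/ stranded (no codas are permitted; onsets are limited to one consonant).
Deleting the stranded consonants removes /g/, /ʔ/.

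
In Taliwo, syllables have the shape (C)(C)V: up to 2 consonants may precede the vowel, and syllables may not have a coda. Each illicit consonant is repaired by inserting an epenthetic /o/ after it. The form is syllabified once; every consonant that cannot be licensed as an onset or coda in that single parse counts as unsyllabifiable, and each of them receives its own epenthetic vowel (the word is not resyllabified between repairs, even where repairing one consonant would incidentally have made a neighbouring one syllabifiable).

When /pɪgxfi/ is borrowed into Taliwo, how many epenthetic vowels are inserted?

1

The unsyllabifiable consonants are /g/; each receives one epenthetic vowel.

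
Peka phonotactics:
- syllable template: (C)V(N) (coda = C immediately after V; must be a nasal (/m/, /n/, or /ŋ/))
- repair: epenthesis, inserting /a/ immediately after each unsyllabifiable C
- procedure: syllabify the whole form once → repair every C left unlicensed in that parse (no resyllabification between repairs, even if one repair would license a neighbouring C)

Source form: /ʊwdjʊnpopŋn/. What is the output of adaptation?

ʊwadajʊnpopaŋana

Under (C)V(N), the unsyllabifiable consonants are /w/, /d/, /p/, /ŋ/, /n/ (only a nasal (/m/, /n/, or /ŋ/) is licensed in coda position; onsets are limited to one consonant).
Inserting the epenthetic vowel yields /w/ → /wa/, /d/ → /da/, /p/ → /pa/, /ŋ/ → /ŋa/, /n/ → /na/.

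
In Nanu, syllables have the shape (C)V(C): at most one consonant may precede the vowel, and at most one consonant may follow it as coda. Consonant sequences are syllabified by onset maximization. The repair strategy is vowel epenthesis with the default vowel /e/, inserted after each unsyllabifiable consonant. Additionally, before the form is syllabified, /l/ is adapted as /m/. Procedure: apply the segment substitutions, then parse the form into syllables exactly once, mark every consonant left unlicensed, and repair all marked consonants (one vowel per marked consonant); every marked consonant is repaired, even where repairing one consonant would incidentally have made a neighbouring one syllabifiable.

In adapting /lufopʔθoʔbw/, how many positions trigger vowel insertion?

3

After substitution the input is /mufopʔθoʔbw/.
The unsyllabifiable consonants are /ʔ/, /b/, /w/; each receives one epenthetic vowel.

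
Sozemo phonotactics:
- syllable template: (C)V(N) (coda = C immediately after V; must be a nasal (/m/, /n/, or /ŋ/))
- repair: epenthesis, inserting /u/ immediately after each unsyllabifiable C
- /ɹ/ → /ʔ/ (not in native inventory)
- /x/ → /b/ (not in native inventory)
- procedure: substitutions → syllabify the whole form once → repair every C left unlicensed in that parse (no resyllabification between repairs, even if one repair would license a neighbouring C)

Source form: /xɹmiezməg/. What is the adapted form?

buʔumiezuməgu

Substitution: /x/ → /b/, /ɹ/ → /ʔ/, giving /bʔmiezməg/.
Syllabifying with onset maximization leaves /b/, /ʔ/, /z/, /g/ stranded (only a nasal (/m/, /n/, or /ŋ/) is licensed in coda position; onsets are limited to one consonant).
Epenthesis after each stranded consonant: /b/ → /bu/, /ʔ/ → /ʔu/, /z/ → /zu/, /g/ → /gu/.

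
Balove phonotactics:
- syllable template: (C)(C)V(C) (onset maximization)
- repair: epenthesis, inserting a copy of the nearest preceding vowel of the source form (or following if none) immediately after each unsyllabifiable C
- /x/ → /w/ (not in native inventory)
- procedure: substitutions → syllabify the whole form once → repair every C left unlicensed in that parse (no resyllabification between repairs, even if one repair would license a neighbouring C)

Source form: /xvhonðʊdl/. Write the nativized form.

Substitution: /x/ → /w/, giving /wvhonðʊdl/.
The consonants /w/, /l/ cannot be parsed into a legal (C)(C)V(C) syllable (at most one coda consonant is licensed; onsets may contain at most 2 consonants).
Epenthesis after each stranded consonant: /w/ → /wo/, /l/ → /lʊ/.

wovhonðʊdlʊ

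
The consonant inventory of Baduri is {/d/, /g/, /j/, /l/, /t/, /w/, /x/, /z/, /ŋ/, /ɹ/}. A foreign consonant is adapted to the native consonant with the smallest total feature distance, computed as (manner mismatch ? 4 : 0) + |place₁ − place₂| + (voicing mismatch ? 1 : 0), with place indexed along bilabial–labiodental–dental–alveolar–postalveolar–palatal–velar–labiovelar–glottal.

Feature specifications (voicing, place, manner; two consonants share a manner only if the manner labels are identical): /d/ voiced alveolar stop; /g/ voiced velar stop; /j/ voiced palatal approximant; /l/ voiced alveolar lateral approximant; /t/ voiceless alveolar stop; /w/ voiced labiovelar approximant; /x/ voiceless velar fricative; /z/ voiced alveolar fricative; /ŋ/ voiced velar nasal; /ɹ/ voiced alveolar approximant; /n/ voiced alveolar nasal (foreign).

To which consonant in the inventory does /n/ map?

/ŋ/ is closest: same manner (nasal), place distance 3 (alveolar→velar), same voicing; total 3. Next closest is /d/ at distance 4.

ŋ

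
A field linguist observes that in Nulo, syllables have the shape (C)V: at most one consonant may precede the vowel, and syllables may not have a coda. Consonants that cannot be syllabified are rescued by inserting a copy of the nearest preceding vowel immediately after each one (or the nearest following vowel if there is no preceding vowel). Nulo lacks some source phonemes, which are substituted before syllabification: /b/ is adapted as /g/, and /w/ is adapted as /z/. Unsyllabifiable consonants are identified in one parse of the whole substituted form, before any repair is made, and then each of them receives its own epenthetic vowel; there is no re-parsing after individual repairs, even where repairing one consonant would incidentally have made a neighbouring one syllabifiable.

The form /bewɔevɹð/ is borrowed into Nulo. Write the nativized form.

gezɔeveɹeðe

Substitution: /b/ → /g/, /w/ → /z/, giving /gezɔevɹð/.
Under (C)V, the unsyllabifiable consonants are /v/, /ɹ/, /ð/ (no codas are permitted; onsets are limited to one consonant).
Inserting the epenthetic vowel yields /v/ → /ve/, /ɹ/ → /ɹe/, /ð/ → /ðe/.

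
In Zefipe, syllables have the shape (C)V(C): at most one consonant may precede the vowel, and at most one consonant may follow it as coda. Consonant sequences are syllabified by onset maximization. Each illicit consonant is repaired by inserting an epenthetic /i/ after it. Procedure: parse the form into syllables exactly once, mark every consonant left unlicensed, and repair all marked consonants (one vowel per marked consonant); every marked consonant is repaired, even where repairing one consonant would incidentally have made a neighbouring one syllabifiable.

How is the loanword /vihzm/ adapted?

vihzimi

The consonants /z/, /m/ cannot be parsed into a legal (C)V(C) syllable (at most one coda consonant is licensed; onsets are limited to one consonant).
Epenthesis after each stranded consonant: /z/ → /zi/, /m/ → /mi/.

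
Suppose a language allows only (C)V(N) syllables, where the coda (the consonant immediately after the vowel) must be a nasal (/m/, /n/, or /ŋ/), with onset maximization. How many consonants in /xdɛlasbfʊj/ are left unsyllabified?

Under (C)V(N), the unsyllabifiable consonants are /x/, /s/, /b/, /j/ (only a nasal (/m/, /n/, or /ŋ/) is licensed in coda position; onsets are limited to one consonant).

4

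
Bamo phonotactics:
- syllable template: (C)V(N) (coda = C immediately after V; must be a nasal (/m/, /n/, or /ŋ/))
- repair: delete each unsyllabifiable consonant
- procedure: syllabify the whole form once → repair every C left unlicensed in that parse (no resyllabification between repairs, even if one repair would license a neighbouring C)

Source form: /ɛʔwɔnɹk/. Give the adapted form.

ɛwɔn

The consonants /ʔ/, /ɹ/, /k/ cannot be parsed into a legal (C)V(N) syllable (only a nasal (/m/, /n/, or /ŋ/) is licensed in coda position; onsets are limited to one consonant).
Each unlicensed consonant is deleted: /ʔ/, /ɹ/, /k/.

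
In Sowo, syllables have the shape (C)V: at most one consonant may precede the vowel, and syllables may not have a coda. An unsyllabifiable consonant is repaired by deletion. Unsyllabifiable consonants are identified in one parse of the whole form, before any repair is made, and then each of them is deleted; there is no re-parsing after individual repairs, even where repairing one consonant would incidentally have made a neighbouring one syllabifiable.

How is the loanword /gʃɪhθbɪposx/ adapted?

ʃɪbɪpo

The consonants /g/, /h/, /θ/, /s/, /x/ cannot be parsed into a legal (C)V syllable (no codas are permitted; onsets are limited to one consonant).
Deletion applies to /g/, /h/, /θ/, /s/, /x/.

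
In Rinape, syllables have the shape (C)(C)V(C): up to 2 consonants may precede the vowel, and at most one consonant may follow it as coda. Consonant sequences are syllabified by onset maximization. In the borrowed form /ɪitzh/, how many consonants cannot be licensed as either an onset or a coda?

2

Syllabifying with onset maximization leaves /z/, /h/ stranded (at most one coda consonant is licensed; onsets may contain at most 2 consonants).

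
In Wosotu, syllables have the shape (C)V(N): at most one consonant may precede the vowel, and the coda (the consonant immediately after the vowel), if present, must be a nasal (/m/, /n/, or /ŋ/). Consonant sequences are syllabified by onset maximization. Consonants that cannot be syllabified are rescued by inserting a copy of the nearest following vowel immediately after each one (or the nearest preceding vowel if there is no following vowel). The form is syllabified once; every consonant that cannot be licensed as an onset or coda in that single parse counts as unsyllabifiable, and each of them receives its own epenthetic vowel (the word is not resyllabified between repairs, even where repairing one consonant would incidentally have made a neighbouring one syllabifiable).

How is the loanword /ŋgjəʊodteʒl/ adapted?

Under (C)V(N), the unsyllabifiable consonants are /ŋ/, /g/, /d/, /ʒ/, /l/ (only a nasal (/m/, /n/, or /ŋ/) is licensed in coda position; onsets are limited to one consonant).
Epenthesis after each stranded consonant: /ŋ/ → /ŋə/, /g/ → /gə/, /d/ → /de/, /ʒ/ → /ʒe/, /l/ → /le/.

ŋəgəjəʊodeteʒele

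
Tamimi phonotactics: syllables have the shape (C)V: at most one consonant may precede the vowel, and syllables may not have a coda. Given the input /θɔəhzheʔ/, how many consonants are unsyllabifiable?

Syllabifying with onset maximization leaves /h/, /z/, /ʔ/ stranded (no codas are permitted; onsets are limited to one consonant).

3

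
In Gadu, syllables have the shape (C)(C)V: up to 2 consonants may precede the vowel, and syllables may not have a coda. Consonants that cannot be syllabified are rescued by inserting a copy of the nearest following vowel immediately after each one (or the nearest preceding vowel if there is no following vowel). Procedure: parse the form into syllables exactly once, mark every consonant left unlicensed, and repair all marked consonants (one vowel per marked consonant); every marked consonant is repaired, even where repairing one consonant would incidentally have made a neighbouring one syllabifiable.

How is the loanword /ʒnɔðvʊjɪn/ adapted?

ʒnɔðvʊjɪnɪ

The consonants /n/ cannot be parsed into a legal (C)(C)V syllable (no codas are permitted; onsets may contain at most 2 consonants).
Inserting the epenthetic vowel yields /n/ → /nɪ/.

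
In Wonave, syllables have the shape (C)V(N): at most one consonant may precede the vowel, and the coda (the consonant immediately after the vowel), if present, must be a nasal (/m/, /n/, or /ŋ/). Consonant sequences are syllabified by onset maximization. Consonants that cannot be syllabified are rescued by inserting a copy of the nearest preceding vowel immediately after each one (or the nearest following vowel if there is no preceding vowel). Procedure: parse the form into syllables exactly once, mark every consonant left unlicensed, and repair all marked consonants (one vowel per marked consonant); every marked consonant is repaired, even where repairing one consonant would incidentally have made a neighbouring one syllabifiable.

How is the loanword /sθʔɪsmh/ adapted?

Syllabifying with onset maximization leaves /s/, /θ/, /s/, /m/, /h/ stranded (only a nasal (/m/, /n/, or /ŋ/) is licensed in coda position; onsets are limited to one consonant).
Epenthesis after each stranded consonant: /s/ → /sɪ/, /θ/ → /θɪ/, /s/ → /sɪ/, /m/ → /mɪ/, /h/ → /hɪ/.

sɪθɪʔɪsɪmɪhɪ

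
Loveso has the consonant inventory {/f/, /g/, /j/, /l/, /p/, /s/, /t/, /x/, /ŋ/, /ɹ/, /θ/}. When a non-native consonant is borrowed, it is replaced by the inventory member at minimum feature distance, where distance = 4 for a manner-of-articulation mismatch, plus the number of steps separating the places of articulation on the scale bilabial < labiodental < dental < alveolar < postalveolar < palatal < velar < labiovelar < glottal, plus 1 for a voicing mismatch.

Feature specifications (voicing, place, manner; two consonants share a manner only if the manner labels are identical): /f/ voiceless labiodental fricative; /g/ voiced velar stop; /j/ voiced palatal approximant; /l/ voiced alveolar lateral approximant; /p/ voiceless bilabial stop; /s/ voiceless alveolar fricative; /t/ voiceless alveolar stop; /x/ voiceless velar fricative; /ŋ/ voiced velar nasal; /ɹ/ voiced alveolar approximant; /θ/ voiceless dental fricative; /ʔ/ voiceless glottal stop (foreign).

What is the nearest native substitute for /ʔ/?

/g/ is closest: same manner (stop), place distance 2 (glottal→velar), voicing differs (+1); total 3. Next closest is /t/ at distance 5.

g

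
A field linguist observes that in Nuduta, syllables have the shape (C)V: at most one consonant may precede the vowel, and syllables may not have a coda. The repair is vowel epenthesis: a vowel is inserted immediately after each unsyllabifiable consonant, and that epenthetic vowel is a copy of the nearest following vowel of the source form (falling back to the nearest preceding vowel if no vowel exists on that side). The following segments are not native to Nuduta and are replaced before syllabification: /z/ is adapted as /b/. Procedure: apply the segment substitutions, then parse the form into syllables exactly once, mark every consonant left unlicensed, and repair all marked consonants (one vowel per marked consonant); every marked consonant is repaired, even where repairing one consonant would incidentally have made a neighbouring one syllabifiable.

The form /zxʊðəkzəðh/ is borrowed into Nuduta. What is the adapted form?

Substitution: /z/ → /b/, giving /bxʊðəkbəðh/.
The consonants /b/, /k/, /ð/, /h/ cannot be parsed into a legal (C)V syllable (no codas are permitted; onsets are limited to one consonant).
Epenthesis after each stranded consonant: /b/ → /bʊ/, /k/ → /kə/, /ð/ → /ðə/, /h/ → /hə/.

bʊxʊðəkəbəðəhə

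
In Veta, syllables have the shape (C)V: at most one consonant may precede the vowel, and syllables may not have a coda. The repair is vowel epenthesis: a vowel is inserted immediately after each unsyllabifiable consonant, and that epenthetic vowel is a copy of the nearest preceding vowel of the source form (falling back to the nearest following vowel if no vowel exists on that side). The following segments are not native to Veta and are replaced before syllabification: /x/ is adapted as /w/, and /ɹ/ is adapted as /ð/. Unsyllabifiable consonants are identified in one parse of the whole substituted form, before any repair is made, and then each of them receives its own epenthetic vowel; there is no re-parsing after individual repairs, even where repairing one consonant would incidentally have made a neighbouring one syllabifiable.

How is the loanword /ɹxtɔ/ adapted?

ðɔwɔtɔ

Substitution: /ɹ/ → /ð/, /x/ → /w/, giving /ðwtɔ/.
Syllabifying with onset maximization leaves /ð/, /w/ stranded (no codas are permitted; onsets are limited to one consonant).
Epenthesis after each stranded consonant: /ð/ → /ðɔ/, /w/ → /wɔ/.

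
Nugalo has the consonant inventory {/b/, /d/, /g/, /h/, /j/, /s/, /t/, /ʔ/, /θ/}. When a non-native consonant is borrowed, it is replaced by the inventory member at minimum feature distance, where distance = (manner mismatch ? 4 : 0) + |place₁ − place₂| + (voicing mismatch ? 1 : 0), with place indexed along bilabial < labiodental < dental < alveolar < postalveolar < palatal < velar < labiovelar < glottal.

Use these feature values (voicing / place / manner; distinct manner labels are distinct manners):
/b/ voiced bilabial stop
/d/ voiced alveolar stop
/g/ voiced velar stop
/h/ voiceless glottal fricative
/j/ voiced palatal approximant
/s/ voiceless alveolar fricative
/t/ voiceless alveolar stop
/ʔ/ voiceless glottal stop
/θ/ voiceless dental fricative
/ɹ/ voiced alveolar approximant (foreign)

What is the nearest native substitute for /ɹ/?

/j/ is closest: same manner (approximant), place distance 2 (alveolar→palatal), same voicing; total 2. Next closest is /d/ at distance 4.

j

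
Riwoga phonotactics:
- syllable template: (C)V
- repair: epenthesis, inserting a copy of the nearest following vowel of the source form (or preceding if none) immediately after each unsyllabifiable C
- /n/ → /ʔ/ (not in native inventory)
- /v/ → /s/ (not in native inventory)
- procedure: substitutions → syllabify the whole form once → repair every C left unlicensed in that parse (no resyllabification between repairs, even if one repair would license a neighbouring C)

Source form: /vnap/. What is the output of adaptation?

saʔapa

Substitution: /v/ → /s/, /n/ → /ʔ/, giving /sʔap/.
Under (C)V, the unsyllabifiable consonants are /s/, /p/ (no codas are permitted; onsets are limited to one consonant).
Each unlicensed consonant becomes the onset of a new syllable: /s/ → /sa/, /p/ → /pa/.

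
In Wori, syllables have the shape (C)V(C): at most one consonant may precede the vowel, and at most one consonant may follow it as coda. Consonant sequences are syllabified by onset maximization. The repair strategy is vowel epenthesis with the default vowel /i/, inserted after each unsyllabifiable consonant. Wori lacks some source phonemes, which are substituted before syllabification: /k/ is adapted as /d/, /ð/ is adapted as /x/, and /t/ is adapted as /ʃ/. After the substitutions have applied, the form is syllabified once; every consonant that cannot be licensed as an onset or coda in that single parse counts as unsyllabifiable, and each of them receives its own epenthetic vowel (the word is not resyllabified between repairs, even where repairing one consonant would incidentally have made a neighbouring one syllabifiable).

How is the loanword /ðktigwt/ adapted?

Substitution: /ð/ → /x/, /k/ → /d/, /t/ → /ʃ/, giving /xdʃigwʃ/.
Under (C)V(C), the unsyllabifiable consonants are /x/, /d/, /w/, /ʃ/ (at most one coda consonant is licensed; onsets are limited to one consonant).
Each unlicensed consonant becomes the onset of a new syllable: /x/ → /xi/, /d/ → /di/, /w/ → /wi/, /ʃ/ → /ʃi/.

xidiʃigwiʃi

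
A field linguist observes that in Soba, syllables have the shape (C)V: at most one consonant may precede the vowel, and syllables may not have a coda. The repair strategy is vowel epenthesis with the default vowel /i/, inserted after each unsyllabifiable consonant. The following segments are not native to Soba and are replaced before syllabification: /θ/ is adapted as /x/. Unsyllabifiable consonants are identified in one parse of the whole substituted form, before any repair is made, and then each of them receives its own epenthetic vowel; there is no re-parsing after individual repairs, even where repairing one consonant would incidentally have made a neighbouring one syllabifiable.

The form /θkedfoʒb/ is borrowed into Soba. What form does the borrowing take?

Substitution: /θ/ → /x/, giving /xkedfoʒb/.
The consonants /x/, /d/, /ʒ/, /b/ cannot be parsed into a legal (C)V syllable (no codas are permitted; onsets are limited to one consonant).
Inserting the epenthetic vowel yields /x/ → /xi/, /d/ → /di/, /ʒ/ → /ʒi/, /b/ → /bi/.

xikedifoʒibi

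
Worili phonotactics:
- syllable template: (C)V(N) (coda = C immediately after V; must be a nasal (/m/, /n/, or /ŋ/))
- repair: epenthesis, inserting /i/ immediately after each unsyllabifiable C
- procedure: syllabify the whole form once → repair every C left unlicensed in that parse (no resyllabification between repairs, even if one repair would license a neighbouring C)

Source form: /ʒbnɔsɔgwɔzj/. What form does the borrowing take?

Syllabifying with onset maximization leaves /ʒ/, /b/, /g/, /z/, /j/ stranded (only a nasal (/m/, /n/, or /ŋ/) is licensed in coda position; onsets are limited to one consonant).
Each unlicensed consonant becomes the onset of a new syllable: /ʒ/ → /ʒi/, /b/ → /bi/, /g/ → /gi/, /z/ → /zi/, /j/ → /ji/.

ʒibinɔsɔgiwɔziji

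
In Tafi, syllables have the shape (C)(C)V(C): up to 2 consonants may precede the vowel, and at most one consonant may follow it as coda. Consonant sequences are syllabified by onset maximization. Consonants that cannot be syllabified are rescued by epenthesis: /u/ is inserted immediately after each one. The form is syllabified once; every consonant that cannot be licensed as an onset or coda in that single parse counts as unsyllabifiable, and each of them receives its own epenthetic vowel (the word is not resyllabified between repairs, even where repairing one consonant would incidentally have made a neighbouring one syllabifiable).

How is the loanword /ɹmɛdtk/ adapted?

The consonants /t/, /k/ cannot be parsed into a legal (C)(C)V(C) syllable (at most one coda consonant is licensed; onsets may contain at most 2 consonants).
Each unlicensed consonant becomes the onset of a new syllable: /t/ → /tu/, /k/ → /ku/.

ɹmɛdtuku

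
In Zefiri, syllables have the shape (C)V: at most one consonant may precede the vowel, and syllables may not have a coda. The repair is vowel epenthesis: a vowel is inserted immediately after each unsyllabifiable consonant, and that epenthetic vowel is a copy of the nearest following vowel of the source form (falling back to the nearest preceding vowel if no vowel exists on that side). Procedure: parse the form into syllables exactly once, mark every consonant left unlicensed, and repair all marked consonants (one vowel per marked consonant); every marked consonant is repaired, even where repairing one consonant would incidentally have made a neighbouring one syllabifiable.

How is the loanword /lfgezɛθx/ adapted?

Under (C)V, the unsyllabifiable consonants are /l/, /f/, /θ/, /x/ (no codas are permitted; onsets are limited to one consonant).
Epenthesis after each stranded consonant: /l/ → /le/, /f/ → /fe/, /θ/ → /θɛ/, /x/ → /xɛ/.

lefegezɛθɛxɛ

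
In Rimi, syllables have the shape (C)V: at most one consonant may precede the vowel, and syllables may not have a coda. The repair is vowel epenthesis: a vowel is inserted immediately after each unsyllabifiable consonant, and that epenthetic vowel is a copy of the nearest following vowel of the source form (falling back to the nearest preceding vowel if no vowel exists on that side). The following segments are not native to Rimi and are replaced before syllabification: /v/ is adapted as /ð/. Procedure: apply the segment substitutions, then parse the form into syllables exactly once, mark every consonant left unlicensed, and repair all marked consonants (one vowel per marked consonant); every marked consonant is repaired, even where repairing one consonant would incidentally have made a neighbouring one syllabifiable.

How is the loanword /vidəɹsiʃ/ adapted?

ðidəɹisiʃi

Substitution: /v/ → /ð/, giving /ðidəɹsiʃ/.
Under (C)V, the unsyllabifiable consonants are /ɹ/, /ʃ/ (no codas are permitted; onsets are limited to one consonant).
Epenthesis after each stranded consonant: /ɹ/ → /ɹi/, /ʃ/ → /ʃi/.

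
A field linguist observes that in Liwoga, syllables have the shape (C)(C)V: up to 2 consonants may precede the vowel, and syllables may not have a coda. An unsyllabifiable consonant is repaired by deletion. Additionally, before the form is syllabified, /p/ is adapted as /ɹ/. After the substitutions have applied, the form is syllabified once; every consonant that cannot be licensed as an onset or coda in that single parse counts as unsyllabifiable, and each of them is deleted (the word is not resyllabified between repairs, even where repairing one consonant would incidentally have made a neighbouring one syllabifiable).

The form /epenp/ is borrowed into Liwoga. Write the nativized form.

Substitution: /p/ → /ɹ/, giving /eɹenɹ/.
The consonants /n/, /ɹ/ cannot be parsed into a legal (C)(C)V syllable (no codas are permitted; onsets may contain at most 2 consonants).
Each unlicensed consonant is deleted: /n/, /ɹ/.

eɹe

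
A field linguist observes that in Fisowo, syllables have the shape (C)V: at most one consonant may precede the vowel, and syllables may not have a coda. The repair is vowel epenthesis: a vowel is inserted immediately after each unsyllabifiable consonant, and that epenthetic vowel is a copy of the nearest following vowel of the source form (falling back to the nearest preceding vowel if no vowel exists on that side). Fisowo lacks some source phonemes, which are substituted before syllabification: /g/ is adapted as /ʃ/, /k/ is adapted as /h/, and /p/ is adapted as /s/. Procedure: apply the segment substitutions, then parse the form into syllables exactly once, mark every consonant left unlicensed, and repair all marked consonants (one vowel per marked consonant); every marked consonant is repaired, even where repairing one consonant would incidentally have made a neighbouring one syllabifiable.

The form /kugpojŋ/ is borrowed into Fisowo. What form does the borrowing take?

huʃosojoŋo

Substitution: /k/ → /h/, /g/ → /ʃ/, /p/ → /s/, giving /huʃsojŋ/.
Syllabifying with onset maximization leaves /ʃ/, /j/, /ŋ/ stranded (no codas are permitted; onsets are limited to one consonant).
Inserting the epenthetic vowel yields /ʃ/ → /ʃo/, /j/ → /jo/, /ŋ/ → /ŋo/.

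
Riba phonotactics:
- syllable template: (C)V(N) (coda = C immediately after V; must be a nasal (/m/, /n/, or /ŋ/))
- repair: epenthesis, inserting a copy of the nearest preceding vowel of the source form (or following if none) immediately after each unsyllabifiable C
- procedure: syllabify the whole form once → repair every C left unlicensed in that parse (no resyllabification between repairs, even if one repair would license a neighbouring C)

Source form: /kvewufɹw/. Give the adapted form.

kevewufuɹuwu

Under (C)V(N), the unsyllabifiable consonants are /k/, /f/, /ɹ/, /w/ (only a nasal (/m/, /n/, or /ŋ/) is licensed in coda position; onsets are limited to one consonant).
Inserting the epenthetic vowel yields /k/ → /ke/, /f/ → /fu/, /ɹ/ → /ɹu/, /w/ → /wu/.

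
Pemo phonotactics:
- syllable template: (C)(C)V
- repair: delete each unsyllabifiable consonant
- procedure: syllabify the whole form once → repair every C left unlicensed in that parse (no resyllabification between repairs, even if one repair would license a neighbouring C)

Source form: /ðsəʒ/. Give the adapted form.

ðsə

Syllabifying with onset maximization leaves /ʒ/ stranded (no codas are permitted; onsets may contain at most 2 consonants).
Deleting the stranded consonants removes /ʒ/.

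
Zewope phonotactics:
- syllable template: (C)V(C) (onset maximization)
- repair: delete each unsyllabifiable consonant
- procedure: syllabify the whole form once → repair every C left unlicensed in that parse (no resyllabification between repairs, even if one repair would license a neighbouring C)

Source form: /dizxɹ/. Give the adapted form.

Under (C)V(C), the unsyllabifiable consonants are /x/, /ɹ/ (at most one coda consonant is licensed; onsets are limited to one consonant).
Deletion applies to /x/, /ɹ/.

diz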